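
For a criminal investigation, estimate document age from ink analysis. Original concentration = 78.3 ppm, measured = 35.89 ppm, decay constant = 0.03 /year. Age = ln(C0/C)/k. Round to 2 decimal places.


Document age estimation:
C0/C = 78.3 / 35.89 = 2.181666
ln(C0/C) = 0.780089
t = 0.780089 / 0.03 = 26.00 years

26.00


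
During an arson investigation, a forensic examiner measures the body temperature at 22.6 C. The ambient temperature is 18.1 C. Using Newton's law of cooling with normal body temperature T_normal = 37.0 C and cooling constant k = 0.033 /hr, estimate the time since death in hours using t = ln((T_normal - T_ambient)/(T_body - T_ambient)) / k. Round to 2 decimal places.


Using Newton's law of cooling:
t = ln((T_normal - T_ambient) / (T_body - T_ambient)) / k
T_normal - T_ambient = 18.9
T_body - T_ambient = 4.5
Ratio = 4.2
ln(ratio) = 1.435085
t = 1.435085 / 0.033 = 43.49 hours

43.49


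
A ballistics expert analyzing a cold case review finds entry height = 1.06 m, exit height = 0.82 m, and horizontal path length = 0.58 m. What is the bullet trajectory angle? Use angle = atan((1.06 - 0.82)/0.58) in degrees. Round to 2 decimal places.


Bullet trajectory angle:
Height difference = 1.06 - 0.82 = 0.24 m
angle = atan(0.24 / 0.58)
angle = atan(0.413793)
angle = 22.48 degrees

22.48


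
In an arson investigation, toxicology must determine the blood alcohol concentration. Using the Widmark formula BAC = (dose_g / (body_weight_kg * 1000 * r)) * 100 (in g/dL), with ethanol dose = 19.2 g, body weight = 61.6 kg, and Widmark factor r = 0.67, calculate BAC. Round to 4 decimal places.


Applying the Widmark formula:
BAC = (dose_g / (body_wt * 1000 * r)) * 100
Denominator = 61.6 * 1000 * 0.67 = 41272
BAC = (19.2 / 41272) * 100
BAC = 0.0465 g/dL

0.0465


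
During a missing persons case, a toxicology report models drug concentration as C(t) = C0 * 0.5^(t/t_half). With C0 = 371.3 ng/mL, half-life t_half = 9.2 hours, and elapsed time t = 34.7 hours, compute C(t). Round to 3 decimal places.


Drug concentration decay:
Number of half-lives = t / t_half = 34.7 / 9.2 = 3.771739
Decay factor = 0.5^3.771739 = 0.07321388
C(t) = 371.3 * 0.07321388 = 27.184 ng/mL

27.184


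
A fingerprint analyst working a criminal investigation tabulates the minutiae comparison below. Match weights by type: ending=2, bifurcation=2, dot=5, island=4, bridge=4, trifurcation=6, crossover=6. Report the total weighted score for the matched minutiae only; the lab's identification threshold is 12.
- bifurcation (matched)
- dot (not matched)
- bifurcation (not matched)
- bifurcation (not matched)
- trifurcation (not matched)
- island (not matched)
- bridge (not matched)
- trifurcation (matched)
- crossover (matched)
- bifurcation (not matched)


Weighted minutiae match score:
  bifurcation: matched, +2 (running total 2)
  dot: not matched, +0
  bifurcation: not matched, +0
  bifurcation: not matched, +0
  trifurcation: not matched, +0
  island: not matched, +0
  bridge: not matched, +0
  trifurcation: matched, +6 (running total 8)
  crossover: matched, +6 (running total 14)
  bifurcation: not matched, +0
Total score = 14
Threshold = 12; verdict = identification

14


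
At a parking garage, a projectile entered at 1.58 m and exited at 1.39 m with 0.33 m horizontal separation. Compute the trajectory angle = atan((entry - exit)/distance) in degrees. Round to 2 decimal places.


Bullet trajectory angle:
Height difference = 1.58 - 1.39 = 0.19 m
angle = atan(0.19 / 0.33)
angle = atan(0.575758)
angle = 29.93 degrees

29.93


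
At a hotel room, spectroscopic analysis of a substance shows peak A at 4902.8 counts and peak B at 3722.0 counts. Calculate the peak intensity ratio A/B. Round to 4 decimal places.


Spectral peak ratio:
Peak A = 4902.8 counts
Peak B = 3722.0 counts
Ratio = 4902.8 / 3722.0 = 1.3172

1.3172


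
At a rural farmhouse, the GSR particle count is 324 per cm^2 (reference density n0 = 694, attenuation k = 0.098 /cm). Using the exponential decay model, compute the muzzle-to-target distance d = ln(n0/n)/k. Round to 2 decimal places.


GSR distance calculation:
n0/n = 694 / 324 = 2.141975
ln(n0/n) = 0.761728
d = 0.761728 / 0.098 = 7.77 cm

7.77


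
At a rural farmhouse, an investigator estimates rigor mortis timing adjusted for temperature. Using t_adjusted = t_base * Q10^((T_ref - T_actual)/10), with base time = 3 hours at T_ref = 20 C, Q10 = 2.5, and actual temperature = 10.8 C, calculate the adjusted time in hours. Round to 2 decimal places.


Rigor mortis time adjustment:
Exponent = (T_ref - T_actual) / 10 = (20 - 10.8) / 10 = 0.92
Q10 factor = 2.5^0.92 = 2.3233
t_adjusted = 3 * 2.3233 = 6.97 hours

6.97


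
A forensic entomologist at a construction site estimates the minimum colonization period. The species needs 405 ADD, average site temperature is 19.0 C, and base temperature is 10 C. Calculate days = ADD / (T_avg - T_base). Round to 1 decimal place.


Insect development time:
Effective temperature = avg_temp - T_base = 19.0 - 10 = 9.0 C
Days = ADD / effective_temp = 405 / 9.0 = 45.0 days

45.0


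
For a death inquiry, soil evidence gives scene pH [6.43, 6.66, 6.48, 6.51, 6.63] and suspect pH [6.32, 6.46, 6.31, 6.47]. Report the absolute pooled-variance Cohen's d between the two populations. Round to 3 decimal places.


Pooled-variance Cohen's d for soil pH comparison:
Scene mean = 32.71 / 5 = 6.542
Suspect mean = 25.56 / 4 = 6.39
Scene sample variance s_s^2 = 0.00977
Suspect sample variance s_c^2 = 0.007533
Pooled variance = ((n_s-1)*s_s^2 + (n_c-1)*s_c^2) / (n_s + n_c - 2) = 0.008811
Pooled SD = sqrt(0.008811) = 0.093867
Mean difference = 0.152
|d| = |0.152| / 0.093867 = 1.619

1.619


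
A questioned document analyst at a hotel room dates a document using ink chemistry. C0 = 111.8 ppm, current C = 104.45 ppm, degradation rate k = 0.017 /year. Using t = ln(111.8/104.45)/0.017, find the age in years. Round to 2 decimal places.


Document age estimation:
C0/C = 111.8 / 104.45 = 1.070369
ln(C0/C) = 0.068003
t = 0.068003 / 0.017 = 4.00 years

4.00


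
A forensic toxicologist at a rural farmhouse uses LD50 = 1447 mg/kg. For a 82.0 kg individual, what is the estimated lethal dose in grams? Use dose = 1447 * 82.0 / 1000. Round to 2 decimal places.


Lethal dose calculation:
Lethal dose = LD50 * body_weight / 1000
= 1447 * 82.0 / 1000
= 118654 / 1000
= 118.65 g

118.65


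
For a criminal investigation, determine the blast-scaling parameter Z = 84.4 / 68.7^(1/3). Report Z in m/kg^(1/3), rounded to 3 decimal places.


Scaled distance calculation:
W^(1/3) = 68.7^(1/3) = 4.095613
Z = R / W^(1/3) = 84.4 / 4.095613
Z = 20.607 m/kg^(1/3)

20.607


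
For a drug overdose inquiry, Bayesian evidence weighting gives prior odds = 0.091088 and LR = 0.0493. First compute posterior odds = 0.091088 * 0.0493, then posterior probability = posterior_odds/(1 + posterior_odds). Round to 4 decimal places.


Bayesian evidence evaluation:
Posterior odds = prior_odds * LR = 0.091088 * 0.0493 = 0.004490638
Posterior probability = posterior_odds / (1 + posterior_odds)
= 0.004490638 / (1 + 0.004490638)
= 0.004490638 / 1.004490638
= 0.0045

0.0045


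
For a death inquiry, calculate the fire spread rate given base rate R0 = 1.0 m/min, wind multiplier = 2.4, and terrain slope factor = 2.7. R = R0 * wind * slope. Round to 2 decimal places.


Fire spread rate calculation:
R = R0 * wind_factor * slope_factor
= 1.0 * 2.4 * 2.7
= 2.4 * 2.7
= 6.48 m/min

6.48


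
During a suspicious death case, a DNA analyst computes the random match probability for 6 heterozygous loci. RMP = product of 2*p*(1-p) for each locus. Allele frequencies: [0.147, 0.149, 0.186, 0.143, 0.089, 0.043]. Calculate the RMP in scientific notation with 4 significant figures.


Computing RMP for 6 loci:
Locus 1: 2 * 0.147 * 0.853 = 0.250782
Locus 2: 2 * 0.149 * 0.851 = 0.253598
Locus 3: 2 * 0.186 * 0.814 = 0.302808
Locus 4: 2 * 0.143 * 0.857 = 0.245102
Locus 5: 2 * 0.089 * 0.911 = 0.162158
Locus 6: 2 * 0.043 * 0.957 = 0.082302
RMP = 6.299e-05

6.299e-05


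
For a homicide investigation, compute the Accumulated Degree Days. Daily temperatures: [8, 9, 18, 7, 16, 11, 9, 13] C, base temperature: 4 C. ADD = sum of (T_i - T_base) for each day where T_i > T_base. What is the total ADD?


Computing ADD day by day:
Day 1: max(0, 8 - 4) = 4
Day 2: max(0, 9 - 4) = 5
Day 3: max(0, 18 - 4) = 14
Day 4: max(0, 7 - 4) = 3
Day 5: max(0, 16 - 4) = 12
Day 6: max(0, 11 - 4) = 7
Day 7: max(0, 9 - 4) = 5
Day 8: max(0, 13 - 4) = 9
Total ADD = 59

59


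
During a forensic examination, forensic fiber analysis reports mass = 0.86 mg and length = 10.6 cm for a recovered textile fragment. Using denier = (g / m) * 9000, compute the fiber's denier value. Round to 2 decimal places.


Denier calculation:
Mass in grams = 0.86 mg / 1000 = 0.00086 g
Length in meters = 10.6 cm / 100 = 0.106 m
Linear density = mass / length = 0.00086 / 0.106 = 0.00811321 g/m
Denier = (g/m) * 9000 = 0.00811321 * 9000 = 73.02

73.02


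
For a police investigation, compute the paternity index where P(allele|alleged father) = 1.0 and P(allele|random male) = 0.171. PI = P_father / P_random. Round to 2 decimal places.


Paternity Index calculation:
PI = P(allele|father) / P(allele|random)
PI = 1.0 / 0.171
PI = 5.85

5.85


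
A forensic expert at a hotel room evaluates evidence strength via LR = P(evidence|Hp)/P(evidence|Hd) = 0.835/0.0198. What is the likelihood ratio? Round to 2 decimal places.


Likelihood ratio calculation:
LR = P(E|Hp) / P(E|Hd)
LR = 0.835 / 0.0198
LR = 42.17

42.17


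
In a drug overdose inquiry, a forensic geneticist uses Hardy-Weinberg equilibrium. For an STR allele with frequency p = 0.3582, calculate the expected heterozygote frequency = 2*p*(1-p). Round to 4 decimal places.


Hardy-Weinberg heterozygote frequency:
q = 1 - p = 1 - 0.3582 = 0.6418
2pq = 2 * 0.3582 * 0.6418 = 0.4598

0.4598


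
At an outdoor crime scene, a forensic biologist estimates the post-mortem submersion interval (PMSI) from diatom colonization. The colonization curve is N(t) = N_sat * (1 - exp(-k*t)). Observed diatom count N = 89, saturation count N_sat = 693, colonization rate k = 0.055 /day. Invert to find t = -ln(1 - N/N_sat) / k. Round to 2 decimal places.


PMSI from diatom colonization curve:
N / N_sat = 89 / 693 = 0.128427
1 - N/N_sat = 0.871573
ln(1 - N/N_sat) = -0.137456
t = -ln(1 - N/N_sat) / k = -(-0.137456) / 0.055 = 2.50 days

2.50


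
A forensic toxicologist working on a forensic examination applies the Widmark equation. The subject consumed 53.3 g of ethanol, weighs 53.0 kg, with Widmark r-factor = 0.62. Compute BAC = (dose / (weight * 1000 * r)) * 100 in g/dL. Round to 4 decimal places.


Applying the Widmark formula:
BAC = (dose_g / (body_wt * 1000 * r)) * 100
Denominator = 53.0 * 1000 * 0.62 = 32860
BAC = (53.3 / 32860) * 100
BAC = 0.1622 g/dL

0.1622


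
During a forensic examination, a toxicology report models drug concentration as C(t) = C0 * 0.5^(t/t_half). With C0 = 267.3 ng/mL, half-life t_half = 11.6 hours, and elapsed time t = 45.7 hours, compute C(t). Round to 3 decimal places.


Drug concentration decay:
Number of half-lives = t / t_half = 45.7 / 11.6 = 3.939655
Decay factor = 0.5^3.939655 = 0.06516969
C(t) = 267.3 * 0.06516969 = 17.420 ng/mL

17.420


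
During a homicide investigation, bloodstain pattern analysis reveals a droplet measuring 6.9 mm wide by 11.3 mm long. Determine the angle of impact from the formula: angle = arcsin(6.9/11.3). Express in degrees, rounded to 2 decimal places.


Blood spatter impact angle calculation:
width / length = 6.9 / 11.3 = 0.610619
angle = arcsin(0.610619)
angle = 37.63 degrees

37.63


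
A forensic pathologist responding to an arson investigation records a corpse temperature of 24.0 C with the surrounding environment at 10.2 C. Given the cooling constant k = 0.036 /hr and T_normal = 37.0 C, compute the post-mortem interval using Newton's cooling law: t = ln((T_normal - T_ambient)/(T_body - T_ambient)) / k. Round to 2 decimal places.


Using Newton's law of cooling:
t = ln((T_normal - T_ambient) / (T_body - T_ambient)) / k
T_normal - T_ambient = 26.8
T_body - T_ambient = 13.8
Ratio = 1.942029
ln(ratio) = 0.663733
t = 0.663733 / 0.036 = 18.44 hours

18.44


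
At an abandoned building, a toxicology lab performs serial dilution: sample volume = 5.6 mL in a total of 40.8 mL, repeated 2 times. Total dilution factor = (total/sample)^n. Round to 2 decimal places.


Dilution factor calculation:
Single dilution = V_total / V_sample = 40.8 / 5.6 ≈ 7.285714
Number of dilutions = 2
Total DF = (40.8 / 5.6)^2 (full precision, rounded at the end) = 53.08

53.08


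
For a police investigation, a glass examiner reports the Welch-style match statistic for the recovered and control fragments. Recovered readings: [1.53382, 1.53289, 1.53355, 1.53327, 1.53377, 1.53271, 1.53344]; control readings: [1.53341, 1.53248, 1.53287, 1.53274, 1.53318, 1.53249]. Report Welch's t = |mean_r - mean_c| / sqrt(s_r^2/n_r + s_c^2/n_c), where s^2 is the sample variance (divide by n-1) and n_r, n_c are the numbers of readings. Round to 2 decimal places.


Welch's t-criterion for glass RI comparison:
Recovered mean = sum / n_r = 10.73345 / 7 = 1.53335
Control mean = sum / n_c = 9.19717 / 6 = 1.5328617
Recovered sample variance s_r^2 = 1.78833e-07
Control sample variance s_c^2 = 1.40137e-07
Welch SE (unpooled) = sqrt(s_r^2/n_r + s_c^2/n_c) = sqrt(2.55476e-08 + 2.33561e-08) = sqrt(4.89037e-08) = 0.000221142
|mean_r - mean_c| = 0.000488333
t = 0.000488333 / 0.000221142 = 2.21

2.21


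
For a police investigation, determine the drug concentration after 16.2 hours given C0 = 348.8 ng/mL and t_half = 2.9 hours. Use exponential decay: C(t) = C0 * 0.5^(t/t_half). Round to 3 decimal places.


Drug concentration decay:
Number of half-lives = t / t_half = 16.2 / 2.9 = 5.586207
Decay factor = 0.5^5.586207 = 0.02081537
C(t) = 348.8 * 0.02081537 = 7.260 ng/mL

7.260


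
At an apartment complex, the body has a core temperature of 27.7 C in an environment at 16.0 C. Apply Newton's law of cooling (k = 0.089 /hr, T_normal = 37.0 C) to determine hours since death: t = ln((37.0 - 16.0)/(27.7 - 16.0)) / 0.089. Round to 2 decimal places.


Using Newton's law of cooling:
t = ln((T_normal - T_ambient) / (T_body - T_ambient)) / k
T_normal - T_ambient = 21.0
T_body - T_ambient = 11.7
Ratio = 1.794872
ln(ratio) = 0.584934
t = 0.584934 / 0.089 = 6.57 hours

6.57


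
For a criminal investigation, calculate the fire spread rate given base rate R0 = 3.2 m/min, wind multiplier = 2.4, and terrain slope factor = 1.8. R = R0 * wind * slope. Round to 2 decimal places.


Fire spread rate calculation:
R = R0 * wind_factor * slope_factor
= 3.2 * 2.4 * 1.8
= 7.68 * 1.8
= 13.82 m/min

13.82


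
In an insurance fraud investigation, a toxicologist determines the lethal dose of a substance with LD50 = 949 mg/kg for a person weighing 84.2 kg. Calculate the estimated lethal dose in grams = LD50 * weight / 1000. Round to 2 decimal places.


Lethal dose calculation:
Lethal dose = LD50 * body_weight / 1000
= 949 * 84.2 / 1000
= 79905.8 / 1000
= 79.91 g

79.91


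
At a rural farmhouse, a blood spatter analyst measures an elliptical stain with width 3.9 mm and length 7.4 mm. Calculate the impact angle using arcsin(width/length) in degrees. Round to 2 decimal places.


Blood spatter impact angle calculation:
width / length = 3.9 / 7.4 = 0.527027
angle = arcsin(0.527027)
angle = 31.80 degrees

31.80


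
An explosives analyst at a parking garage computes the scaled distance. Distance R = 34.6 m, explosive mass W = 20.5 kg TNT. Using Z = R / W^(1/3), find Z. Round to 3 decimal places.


Scaled distance calculation:
W^(1/3) = 20.5^(1/3) = 2.736852
Z = R / W^(1/3) = 34.6 / 2.736852
Z = 12.642 m/kg^(1/3)

12.642


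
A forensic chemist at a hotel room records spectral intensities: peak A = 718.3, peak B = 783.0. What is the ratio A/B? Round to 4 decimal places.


Spectral peak ratio:
Peak A = 718.3 counts
Peak B = 783.0 counts
Ratio = 718.3 / 783.0 = 0.9174

0.9174


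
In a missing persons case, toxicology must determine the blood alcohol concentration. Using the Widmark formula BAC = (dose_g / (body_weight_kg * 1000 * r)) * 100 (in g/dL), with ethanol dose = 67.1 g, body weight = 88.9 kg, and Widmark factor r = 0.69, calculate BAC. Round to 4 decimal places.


Applying the Widmark formula:
BAC = (dose_g / (body_wt * 1000 * r)) * 100
Denominator = 88.9 * 1000 * 0.69 = 61341
BAC = (67.1 / 61341) * 100
BAC = 0.1094 g/dL

0.1094


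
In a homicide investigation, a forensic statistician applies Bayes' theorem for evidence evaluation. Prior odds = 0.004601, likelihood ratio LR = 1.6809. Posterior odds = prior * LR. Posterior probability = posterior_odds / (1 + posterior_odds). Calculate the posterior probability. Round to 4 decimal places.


Bayesian evidence evaluation:
Posterior odds = prior_odds * LR = 0.004601 * 1.6809 = 0.007733821
Posterior probability = posterior_odds / (1 + posterior_odds)
= 0.007733821 / (1 + 0.007733821)
= 0.007733821 / 1.007733821
= 0.0077

0.0077


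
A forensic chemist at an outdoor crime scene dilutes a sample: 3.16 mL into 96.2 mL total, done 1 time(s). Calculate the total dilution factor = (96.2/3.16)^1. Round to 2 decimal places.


Dilution factor calculation:
Single dilution = V_total / V_sample = 96.2 / 3.16 ≈ 30.443038
Number of dilutions = 1
Total DF = (96.2 / 3.16)^1 (full precision, rounded at the end) = 30.44

30.44


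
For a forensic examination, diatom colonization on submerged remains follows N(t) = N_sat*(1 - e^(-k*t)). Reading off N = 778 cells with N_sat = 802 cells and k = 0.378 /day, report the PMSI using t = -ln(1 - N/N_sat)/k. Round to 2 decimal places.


PMSI from diatom colonization curve:
N / N_sat = 778 / 802 = 0.970075
1 - N/N_sat = 0.029925
ln(1 - N/N_sat) = -3.509061
t = -ln(1 - N/N_sat) / k = -(-3.509061) / 0.378 = 9.28 days

9.28


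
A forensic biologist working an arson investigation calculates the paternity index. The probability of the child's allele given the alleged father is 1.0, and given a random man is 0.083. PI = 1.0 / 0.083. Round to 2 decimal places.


Paternity Index calculation:
PI = P(allele|father) / P(allele|random)
PI = 1.0 / 0.083
PI = 12.05

12.05


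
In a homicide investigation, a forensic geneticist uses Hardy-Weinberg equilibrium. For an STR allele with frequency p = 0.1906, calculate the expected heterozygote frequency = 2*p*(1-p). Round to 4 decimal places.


Hardy-Weinberg heterozygote frequency:
q = 1 - p = 1 - 0.1906 = 0.8094
2pq = 2 * 0.1906 * 0.8094 = 0.3085

0.3085


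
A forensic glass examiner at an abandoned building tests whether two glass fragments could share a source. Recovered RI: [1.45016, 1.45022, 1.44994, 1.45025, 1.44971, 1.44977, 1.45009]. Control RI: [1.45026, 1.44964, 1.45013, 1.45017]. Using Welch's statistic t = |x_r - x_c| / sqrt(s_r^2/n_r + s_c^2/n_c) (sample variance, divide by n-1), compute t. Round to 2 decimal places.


Welch's t-criterion for glass RI comparison:
Recovered mean = sum / n_r = 10.15014 / 7 = 1.45002
Control mean = sum / n_c = 5.8002 / 4 = 1.45005
Recovered sample variance s_r^2 = 4.70667e-08
Control sample variance s_c^2 = 7.76667e-08
Welch SE (unpooled) = sqrt(s_r^2/n_r + s_c^2/n_c) = sqrt(6.72381e-09 + 1.94167e-08) = sqrt(2.61405e-08) = 0.00016168
|mean_r - mean_c| = 3e-05
t = 3e-05 / 0.00016168 = 0.19

0.19


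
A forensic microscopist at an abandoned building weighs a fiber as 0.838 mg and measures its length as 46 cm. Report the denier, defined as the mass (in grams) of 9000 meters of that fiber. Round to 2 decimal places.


Denier calculation:
Mass in grams = 0.838 mg / 1000 = 0.000838 g
Length in meters = 46 cm / 100 = 0.46 m
Linear density = mass / length = 0.000838 / 0.46 = 0.00182174 g/m
Denier = (g/m) * 9000 = 0.00182174 * 9000 = 16.40

16.40


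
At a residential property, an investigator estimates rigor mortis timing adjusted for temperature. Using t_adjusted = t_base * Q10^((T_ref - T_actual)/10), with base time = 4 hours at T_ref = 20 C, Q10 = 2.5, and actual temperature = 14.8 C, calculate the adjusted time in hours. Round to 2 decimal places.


Rigor mortis time adjustment:
Exponent = (T_ref - T_actual) / 10 = (20 - 14.8) / 10 = 0.52
Q10 factor = 2.5^0.52 = 1.61038
t_adjusted = 4 * 1.61038 = 6.44 hours

6.44


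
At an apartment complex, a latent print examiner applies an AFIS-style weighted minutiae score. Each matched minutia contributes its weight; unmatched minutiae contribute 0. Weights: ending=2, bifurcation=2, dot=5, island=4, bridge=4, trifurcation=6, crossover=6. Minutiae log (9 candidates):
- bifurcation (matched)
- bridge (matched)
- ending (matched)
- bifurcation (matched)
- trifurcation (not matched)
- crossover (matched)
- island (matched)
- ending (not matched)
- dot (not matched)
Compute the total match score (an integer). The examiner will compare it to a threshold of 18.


Weighted minutiae match score:
  bifurcation: matched, +2 (running total 2)
  bridge: matched, +4 (running total 6)
  ending: matched, +2 (running total 8)
  bifurcation: matched, +2 (running total 10)
  trifurcation: not matched, +0
  crossover: matched, +6 (running total 16)
  island: matched, +4 (running total 20)
  ending: not matched, +0
  dot: not matched, +0
Total score = 20
Threshold = 18; verdict = identification

20


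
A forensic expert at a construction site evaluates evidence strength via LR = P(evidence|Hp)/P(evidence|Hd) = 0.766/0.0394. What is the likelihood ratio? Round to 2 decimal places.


Likelihood ratio calculation:
LR = P(E|Hp) / P(E|Hd)
LR = 0.766 / 0.0394
LR = 19.44

19.44


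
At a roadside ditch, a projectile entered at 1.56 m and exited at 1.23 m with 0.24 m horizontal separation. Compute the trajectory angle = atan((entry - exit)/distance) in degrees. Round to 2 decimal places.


Bullet trajectory angle:
Height difference = 1.56 - 1.23 = 0.33 m
angle = atan(0.33 / 0.24)
angle = atan(1.375)
angle = 53.97 degrees

53.97


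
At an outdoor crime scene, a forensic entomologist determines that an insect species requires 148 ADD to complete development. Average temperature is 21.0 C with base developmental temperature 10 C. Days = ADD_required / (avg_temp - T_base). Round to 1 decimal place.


Insect development time:
Effective temperature = avg_temp - T_base = 21.0 - 10 = 11.0 C
Days = ADD / effective_temp = 148 / 11.0 = 13.5 days

13.5


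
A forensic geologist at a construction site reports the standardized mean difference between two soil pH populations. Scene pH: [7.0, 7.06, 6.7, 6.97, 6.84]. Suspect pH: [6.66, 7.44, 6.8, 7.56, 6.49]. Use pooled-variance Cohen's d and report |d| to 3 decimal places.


Pooled-variance Cohen's d for soil pH comparison:
Scene mean = 34.57 / 5 = 6.914
Suspect mean = 34.95 / 5 = 6.99
Scene sample variance s_s^2 = 0.02078
Suspect sample variance s_c^2 = 0.2306
Pooled variance = ((n_s-1)*s_s^2 + (n_c-1)*s_c^2) / (n_s + n_c - 2) = 0.12569
Pooled SD = sqrt(0.12569) = 0.354528
Mean difference = -0.076
|d| = |-0.076| / 0.354528 = 0.214

0.214


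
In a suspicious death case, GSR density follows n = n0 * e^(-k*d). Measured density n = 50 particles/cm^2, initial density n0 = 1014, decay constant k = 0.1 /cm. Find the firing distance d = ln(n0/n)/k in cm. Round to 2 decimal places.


GSR distance calculation:
n0/n = 1014 / 50 = 20.28
ln(n0/n) = 3.009635
d = 3.009635 / 0.1 = 30.10 cm

30.10


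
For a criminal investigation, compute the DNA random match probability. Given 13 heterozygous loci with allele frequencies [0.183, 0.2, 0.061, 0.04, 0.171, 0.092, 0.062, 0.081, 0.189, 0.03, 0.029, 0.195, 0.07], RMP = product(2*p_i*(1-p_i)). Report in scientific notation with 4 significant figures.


Computing RMP for 13 loci:
Locus 1: 2 * 0.183 * 0.817 = 0.299022
Locus 2: 2 * 0.2 * 0.8 = 0.32
Locus 3: 2 * 0.061 * 0.939 = 0.114558
Locus 4: 2 * 0.04 * 0.96 = 0.0768
Locus 5: 2 * 0.171 * 0.829 = 0.283518
Locus 6: 2 * 0.092 * 0.908 = 0.167072
Locus 7: 2 * 0.062 * 0.938 = 0.116312
Locus 8: 2 * 0.081 * 0.919 = 0.148878
Locus 9: 2 * 0.189 * 0.811 = 0.306558
Locus 10: 2 * 0.03 * 0.97 = 0.0582
Locus 11: 2 * 0.029 * 0.971 = 0.056318
Locus 12: 2 * 0.195 * 0.805 = 0.31395
Locus 13: 2 * 0.07 * 0.93 = 0.1302
RMP = 2.836e-11

2.836e-11


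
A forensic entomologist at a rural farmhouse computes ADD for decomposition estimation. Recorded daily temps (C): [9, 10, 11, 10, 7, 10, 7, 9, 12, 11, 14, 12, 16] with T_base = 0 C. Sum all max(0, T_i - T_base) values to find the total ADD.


Computing ADD day by day:
Day 1: max(0, 9 - 0) = 9
Day 2: max(0, 10 - 0) = 10
Day 3: max(0, 11 - 0) = 11
Day 4: max(0, 10 - 0) = 10
Day 5: max(0, 7 - 0) = 7
Day 6: max(0, 10 - 0) = 10
Day 7: max(0, 7 - 0) = 7
Day 8: max(0, 9 - 0) = 9
Day 9: max(0, 12 - 0) = 12
Day 10: max(0, 11 - 0) = 11
Day 11: max(0, 14 - 0) = 14
Day 12: max(0, 12 - 0) = 12
Day 13: max(0, 16 - 0) = 16
Total ADD = 138

138


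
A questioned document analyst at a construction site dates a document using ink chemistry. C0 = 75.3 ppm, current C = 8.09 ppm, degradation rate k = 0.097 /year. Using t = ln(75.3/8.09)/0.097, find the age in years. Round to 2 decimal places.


Document age estimation:
C0/C = 75.3 / 8.09 = 9.307787
ln(C0/C) = 2.230851
t = 2.230851 / 0.097 = 23.00 years

23.00


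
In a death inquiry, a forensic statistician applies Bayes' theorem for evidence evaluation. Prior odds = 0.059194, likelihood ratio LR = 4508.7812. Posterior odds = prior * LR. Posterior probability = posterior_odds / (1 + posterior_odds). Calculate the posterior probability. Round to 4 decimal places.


Bayesian evidence evaluation:
Posterior odds = prior_odds * LR = 0.059194 * 4508.7812 = 266.8928
Posterior probability = posterior_odds / (1 + posterior_odds)
= 266.8928 / (1 + 266.8928)
= 266.8928 / 267.8928
= 0.9963

0.9963


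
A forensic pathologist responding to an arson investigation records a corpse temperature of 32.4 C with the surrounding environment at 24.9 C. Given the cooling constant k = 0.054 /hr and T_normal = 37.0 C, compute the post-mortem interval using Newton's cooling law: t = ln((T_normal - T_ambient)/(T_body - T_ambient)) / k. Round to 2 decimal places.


Using Newton's law of cooling:
t = ln((T_normal - T_ambient) / (T_body - T_ambient)) / k
T_normal - T_ambient = 12.1
T_body - T_ambient = 7.5
Ratio = 1.613333
ln(ratio) = 0.478302
t = 0.478302 / 0.054 = 8.86 hours

8.86


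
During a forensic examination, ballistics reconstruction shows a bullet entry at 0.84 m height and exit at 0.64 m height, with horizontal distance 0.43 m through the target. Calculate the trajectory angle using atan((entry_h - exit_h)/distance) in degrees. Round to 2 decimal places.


Bullet trajectory angle:
Height difference = 0.84 - 0.64 = 0.2 m
angle = atan(0.2 / 0.43)
angle = atan(0.465116)
angle = 24.94 degrees

24.94


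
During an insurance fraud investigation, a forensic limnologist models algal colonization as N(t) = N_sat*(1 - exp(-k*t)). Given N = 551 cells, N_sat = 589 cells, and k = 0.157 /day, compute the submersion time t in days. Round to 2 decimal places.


PMSI from diatom colonization curve:
N / N_sat = 551 / 589 = 0.935484
1 - N/N_sat = 0.064516
ln(1 - N/N_sat) = -2.740842
t = -ln(1 - N/N_sat) / k = -(-2.740842) / 0.157 = 17.46 days

17.46


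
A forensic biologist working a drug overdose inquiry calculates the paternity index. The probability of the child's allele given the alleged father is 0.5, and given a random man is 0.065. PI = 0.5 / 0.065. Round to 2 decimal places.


Paternity Index calculation:
PI = P(allele|father) / P(allele|random)
PI = 0.5 / 0.065
PI = 7.69

7.69


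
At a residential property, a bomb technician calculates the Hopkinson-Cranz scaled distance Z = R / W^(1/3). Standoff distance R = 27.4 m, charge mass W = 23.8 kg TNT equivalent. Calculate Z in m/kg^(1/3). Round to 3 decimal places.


Scaled distance calculation:
W^(1/3) = 23.8^(1/3) = 2.876464
Z = R / W^(1/3) = 27.4 / 2.876464
Z = 9.526 m/kg^(1/3)

9.526


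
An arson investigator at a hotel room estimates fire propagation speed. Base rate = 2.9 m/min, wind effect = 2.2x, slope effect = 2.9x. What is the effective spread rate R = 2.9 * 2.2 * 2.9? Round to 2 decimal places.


Fire spread rate calculation:
R = R0 * wind_factor * slope_factor
= 2.9 * 2.2 * 2.9
= 6.38 * 2.9
= 18.50 m/min

18.50


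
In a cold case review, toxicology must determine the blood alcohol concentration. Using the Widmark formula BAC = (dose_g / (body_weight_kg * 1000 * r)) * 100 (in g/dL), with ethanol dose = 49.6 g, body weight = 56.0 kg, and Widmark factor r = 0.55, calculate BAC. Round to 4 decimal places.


Applying the Widmark formula:
BAC = (dose_g / (body_wt * 1000 * r)) * 100
Denominator = 56.0 * 1000 * 0.55 = 30800
BAC = (49.6 / 30800) * 100
BAC = 0.1610 g/dL

0.1610


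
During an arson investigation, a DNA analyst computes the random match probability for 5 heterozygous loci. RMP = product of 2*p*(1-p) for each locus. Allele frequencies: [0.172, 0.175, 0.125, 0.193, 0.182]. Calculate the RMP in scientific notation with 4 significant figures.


Computing RMP for 5 loci:
Locus 1: 2 * 0.172 * 0.828 = 0.284832
Locus 2: 2 * 0.175 * 0.825 = 0.28875
Locus 3: 2 * 0.125 * 0.875 = 0.21875
Locus 4: 2 * 0.193 * 0.807 = 0.311502
Locus 5: 2 * 0.182 * 0.818 = 0.297752
RMP = 1.669e-03

1.669e-03


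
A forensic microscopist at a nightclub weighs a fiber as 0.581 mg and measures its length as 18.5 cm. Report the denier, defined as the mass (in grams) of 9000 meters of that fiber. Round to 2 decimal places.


Denier calculation:
Mass in grams = 0.581 mg / 1000 = 0.000581 g
Length in meters = 18.5 cm / 100 = 0.185 m
Linear density = mass / length = 0.000581 / 0.185 = 0.00314054 g/m
Denier = (g/m) * 9000 = 0.00314054 * 9000 = 28.26

28.26


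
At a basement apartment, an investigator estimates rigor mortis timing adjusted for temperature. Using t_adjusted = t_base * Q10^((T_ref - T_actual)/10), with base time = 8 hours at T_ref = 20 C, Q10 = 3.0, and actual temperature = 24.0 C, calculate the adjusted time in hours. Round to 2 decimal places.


Rigor mortis time adjustment:
Exponent = (T_ref - T_actual) / 10 = (20 - 24.0) / 10 = -0.4
Q10 factor = 3.0^-0.4 = 0.64439
t_adjusted = 8 * 0.64439 = 5.16 hours

5.16


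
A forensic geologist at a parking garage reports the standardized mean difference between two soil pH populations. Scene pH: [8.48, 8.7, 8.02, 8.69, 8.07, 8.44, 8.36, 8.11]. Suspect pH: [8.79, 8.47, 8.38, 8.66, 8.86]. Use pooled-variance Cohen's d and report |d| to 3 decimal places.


Pooled-variance Cohen's d for soil pH comparison:
Scene mean = 66.87 / 8 = 8.35875
Suspect mean = 43.16 / 5 = 8.632
Scene sample variance s_s^2 = 0.072498
Suspect sample variance s_c^2 = 0.04187
Pooled variance = ((n_s-1)*s_s^2 + (n_c-1)*s_c^2) / (n_s + n_c - 2) = 0.061361
Pooled SD = sqrt(0.061361) = 0.247712
Mean difference = -0.27325
|d| = |-0.27325| / 0.247712 = 1.103

1.103


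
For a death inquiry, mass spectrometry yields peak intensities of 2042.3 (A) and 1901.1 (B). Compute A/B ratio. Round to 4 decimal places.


Spectral peak ratio:
Peak A = 2042.3 counts
Peak B = 1901.1 counts
Ratio = 2042.3 / 1901.1 = 1.0743

1.0743


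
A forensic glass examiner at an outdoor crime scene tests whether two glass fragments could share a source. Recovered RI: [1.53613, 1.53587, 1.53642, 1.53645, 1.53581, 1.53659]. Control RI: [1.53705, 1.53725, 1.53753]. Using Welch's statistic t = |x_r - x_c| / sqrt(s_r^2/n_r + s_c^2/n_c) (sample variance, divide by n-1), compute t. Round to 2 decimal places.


Welch's t-criterion for glass RI comparison:
Recovered mean = sum / n_r = 9.21727 / 6 = 1.5362117
Control mean = sum / n_c = 4.61183 / 3 = 1.5372767
Recovered sample variance s_r^2 = 1.05617e-07
Control sample variance s_c^2 = 5.81333e-08
Welch SE (unpooled) = sqrt(s_r^2/n_r + s_c^2/n_c) = sqrt(1.76028e-08 + 1.93778e-08) = sqrt(3.69806e-08) = 0.000192303
|mean_r - mean_c| = 0.001065
t = 0.001065 / 0.000192303 = 5.54

5.54


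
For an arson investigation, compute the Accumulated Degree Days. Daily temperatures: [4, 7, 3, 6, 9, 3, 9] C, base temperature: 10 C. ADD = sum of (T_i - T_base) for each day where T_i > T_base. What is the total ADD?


Computing ADD day by day:
Day 1: max(0, 4 - 10) = 0
Day 2: max(0, 7 - 10) = 0
Day 3: max(0, 3 - 10) = 0
Day 4: max(0, 6 - 10) = 0
Day 5: max(0, 9 - 10) = 0
Day 6: max(0, 3 - 10) = 0
Day 7: max(0, 9 - 10) = 0
Total ADD = 0

0


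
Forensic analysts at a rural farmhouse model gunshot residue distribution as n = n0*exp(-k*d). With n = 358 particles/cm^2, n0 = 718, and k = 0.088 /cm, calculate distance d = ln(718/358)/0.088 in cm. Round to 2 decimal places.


GSR distance calculation:
n0/n = 718 / 358 = 2.005587
ln(n0/n) = 0.695937
d = 0.695937 / 0.088 = 7.91 cm

7.91


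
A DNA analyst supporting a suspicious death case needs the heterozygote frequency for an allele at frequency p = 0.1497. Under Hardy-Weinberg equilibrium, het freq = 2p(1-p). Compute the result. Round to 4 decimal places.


Hardy-Weinberg heterozygote frequency:
q = 1 - p = 1 - 0.1497 = 0.8503
2pq = 2 * 0.1497 * 0.8503 = 0.2546

0.2546


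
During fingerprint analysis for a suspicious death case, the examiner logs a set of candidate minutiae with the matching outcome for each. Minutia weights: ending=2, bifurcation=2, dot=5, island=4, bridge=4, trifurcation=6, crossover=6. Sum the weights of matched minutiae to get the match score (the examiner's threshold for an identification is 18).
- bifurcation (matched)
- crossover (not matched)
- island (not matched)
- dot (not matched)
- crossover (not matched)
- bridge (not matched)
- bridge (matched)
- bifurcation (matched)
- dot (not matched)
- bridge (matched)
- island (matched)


Weighted minutiae match score:
  bifurcation: matched, +2 (running total 2)
  crossover: not matched, +0
  island: not matched, +0
  dot: not matched, +0
  crossover: not matched, +0
  bridge: not matched, +0
  bridge: matched, +4 (running total 6)
  bifurcation: matched, +2 (running total 8)
  dot: not matched, +0
  bridge: matched, +4 (running total 12)
  island: matched, +4 (running total 16)
Total score = 16
Threshold = 18; verdict = inconclusive

16


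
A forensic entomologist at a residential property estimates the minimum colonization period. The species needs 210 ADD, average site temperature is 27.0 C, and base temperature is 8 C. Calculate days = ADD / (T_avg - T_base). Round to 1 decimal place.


Insect development time:
Effective temperature = avg_temp - T_base = 27.0 - 8 = 19.0 C
Days = ADD / effective_temp = 210 / 19.0 = 11.1 days

11.1


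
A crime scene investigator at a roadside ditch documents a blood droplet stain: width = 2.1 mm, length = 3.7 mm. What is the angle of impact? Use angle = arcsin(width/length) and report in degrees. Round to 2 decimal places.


Blood spatter impact angle calculation:
width / length = 2.1 / 3.7 = 0.567568
angle = arcsin(0.567568)
angle = 34.58 degrees

34.58


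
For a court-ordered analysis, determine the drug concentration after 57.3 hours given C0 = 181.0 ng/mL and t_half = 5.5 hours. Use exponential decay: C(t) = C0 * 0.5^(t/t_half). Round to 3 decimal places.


Drug concentration decay:
Number of half-lives = t / t_half = 57.3 / 5.5 = 10.418182
Decay factor = 0.5^10.418182 = 0.00073083
C(t) = 181.0 * 0.00073083 = 0.132 ng/mL

0.132


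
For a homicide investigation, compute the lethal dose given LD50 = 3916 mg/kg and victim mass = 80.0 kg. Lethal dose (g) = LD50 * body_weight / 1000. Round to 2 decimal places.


Lethal dose calculation:
Lethal dose = LD50 * body_weight / 1000
= 3916 * 80.0 / 1000
= 313280 / 1000
= 313.28 g

313.28


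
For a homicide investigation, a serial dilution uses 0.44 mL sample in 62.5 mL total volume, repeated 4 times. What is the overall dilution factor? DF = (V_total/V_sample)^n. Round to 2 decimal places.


Dilution factor calculation:
Single dilution = V_total / V_sample = 62.5 / 0.44 ≈ 142.045455
Number of dilutions = 4
Total DF = (62.5 / 0.44)^4 (full precision, rounded at the end) = 407107743.84

407107743.84


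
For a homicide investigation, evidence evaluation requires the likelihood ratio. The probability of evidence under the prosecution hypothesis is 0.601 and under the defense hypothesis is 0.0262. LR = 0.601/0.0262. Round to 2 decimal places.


Likelihood ratio calculation:
LR = P(E|Hp) / P(E|Hd)
LR = 0.601 / 0.0262
LR = 22.94

22.94


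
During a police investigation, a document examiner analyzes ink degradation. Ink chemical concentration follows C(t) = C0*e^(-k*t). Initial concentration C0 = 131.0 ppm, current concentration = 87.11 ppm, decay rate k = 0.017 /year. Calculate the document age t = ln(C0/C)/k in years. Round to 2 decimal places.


Document age estimation:
C0/C = 131.0 / 87.11 = 1.503846
ln(C0/C) = 0.408026
t = 0.408026 / 0.017 = 24.00 years

24.00


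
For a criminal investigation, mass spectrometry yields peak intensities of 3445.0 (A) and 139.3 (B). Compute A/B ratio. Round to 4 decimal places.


Spectral peak ratio:
Peak A = 3445.0 counts
Peak B = 139.3 counts
Ratio = 3445.0 / 139.3 = 24.7308

24.7308


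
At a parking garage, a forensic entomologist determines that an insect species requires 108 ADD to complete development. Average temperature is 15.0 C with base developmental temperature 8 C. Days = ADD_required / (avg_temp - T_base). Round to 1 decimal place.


Insect development time:
Effective temperature = avg_temp - T_base = 15.0 - 8 = 7.0 C
Days = ADD / effective_temp = 108 / 7.0 = 15.4 days

15.4


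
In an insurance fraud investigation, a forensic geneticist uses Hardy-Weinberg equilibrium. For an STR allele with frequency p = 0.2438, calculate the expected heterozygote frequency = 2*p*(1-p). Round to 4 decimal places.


Hardy-Weinberg heterozygote frequency:
q = 1 - p = 1 - 0.2438 = 0.7562
2pq = 2 * 0.2438 * 0.7562 = 0.3687

0.3687


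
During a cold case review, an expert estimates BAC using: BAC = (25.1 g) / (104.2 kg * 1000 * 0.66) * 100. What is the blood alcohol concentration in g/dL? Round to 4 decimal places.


Applying the Widmark formula:
BAC = (dose_g / (body_wt * 1000 * r)) * 100
Denominator = 104.2 * 1000 * 0.66 = 68772
BAC = (25.1 / 68772) * 100
BAC = 0.0365 g/dL

0.0365


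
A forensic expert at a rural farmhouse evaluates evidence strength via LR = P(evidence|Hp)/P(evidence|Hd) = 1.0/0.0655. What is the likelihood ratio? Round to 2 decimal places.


Likelihood ratio calculation:
LR = P(E|Hp) / P(E|Hd)
LR = 1.0 / 0.0655
LR = 15.27

15.27


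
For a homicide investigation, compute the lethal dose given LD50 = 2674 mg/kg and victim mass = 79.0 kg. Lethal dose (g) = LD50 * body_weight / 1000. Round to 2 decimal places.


Lethal dose calculation:
Lethal dose = LD50 * body_weight / 1000
= 2674 * 79.0 / 1000
= 211246 / 1000
= 211.25 g

211.25


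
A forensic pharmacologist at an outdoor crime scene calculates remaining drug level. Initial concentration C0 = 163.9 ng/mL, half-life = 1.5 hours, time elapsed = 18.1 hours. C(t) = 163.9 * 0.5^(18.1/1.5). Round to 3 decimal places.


Drug concentration decay:
Number of half-lives = t / t_half = 18.1 / 1.5 = 12.066667
Decay factor = 0.5^12.066667 = 0.00023312
C(t) = 163.9 * 0.00023312 = 0.038 ng/mL

0.038


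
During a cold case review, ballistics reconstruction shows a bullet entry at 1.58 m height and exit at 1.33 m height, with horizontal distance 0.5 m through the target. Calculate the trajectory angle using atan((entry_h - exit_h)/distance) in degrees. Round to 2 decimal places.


Bullet trajectory angle:
Height difference = 1.58 - 1.33 = 0.25 m
angle = atan(0.25 / 0.5)
angle = atan(0.5)
angle = 26.57 degrees

26.57


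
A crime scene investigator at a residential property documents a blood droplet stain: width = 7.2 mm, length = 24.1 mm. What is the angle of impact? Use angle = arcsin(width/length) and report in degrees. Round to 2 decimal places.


Blood spatter impact angle calculation:
width / length = 7.2 / 24.1 = 0.298755
angle = arcsin(0.298755)
angle = 17.38 degrees

17.38
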